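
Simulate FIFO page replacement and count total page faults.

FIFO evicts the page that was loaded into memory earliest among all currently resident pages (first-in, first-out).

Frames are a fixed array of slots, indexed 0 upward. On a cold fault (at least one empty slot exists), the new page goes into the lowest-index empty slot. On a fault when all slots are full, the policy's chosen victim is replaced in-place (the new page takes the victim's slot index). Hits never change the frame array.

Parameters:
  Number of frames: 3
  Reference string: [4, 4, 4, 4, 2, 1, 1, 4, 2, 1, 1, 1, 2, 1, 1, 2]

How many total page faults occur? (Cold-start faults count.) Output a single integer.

Answer: 3

Derivation:
Step 0: ref 4 → FAULT, frames=[4,-,-]
Step 1: ref 4 → HIT, frames=[4,-,-]
Step 2: ref 4 → HIT, frames=[4,-,-]
Step 3: ref 4 → HIT, frames=[4,-,-]
Step 4: ref 2 → FAULT, frames=[4,2,-]
Step 5: ref 1 → FAULT, frames=[4,2,1]
Step 6: ref 1 → HIT, frames=[4,2,1]
Step 7: ref 4 → HIT, frames=[4,2,1]
Step 8: ref 2 → HIT, frames=[4,2,1]
Step 9: ref 1 → HIT, frames=[4,2,1]
Step 10: ref 1 → HIT, frames=[4,2,1]
Step 11: ref 1 → HIT, frames=[4,2,1]
Step 12: ref 2 → HIT, frames=[4,2,1]
Step 13: ref 1 → HIT, frames=[4,2,1]
Step 14: ref 1 → HIT, frames=[4,2,1]
Step 15: ref 2 → HIT, frames=[4,2,1]
Total faults: 3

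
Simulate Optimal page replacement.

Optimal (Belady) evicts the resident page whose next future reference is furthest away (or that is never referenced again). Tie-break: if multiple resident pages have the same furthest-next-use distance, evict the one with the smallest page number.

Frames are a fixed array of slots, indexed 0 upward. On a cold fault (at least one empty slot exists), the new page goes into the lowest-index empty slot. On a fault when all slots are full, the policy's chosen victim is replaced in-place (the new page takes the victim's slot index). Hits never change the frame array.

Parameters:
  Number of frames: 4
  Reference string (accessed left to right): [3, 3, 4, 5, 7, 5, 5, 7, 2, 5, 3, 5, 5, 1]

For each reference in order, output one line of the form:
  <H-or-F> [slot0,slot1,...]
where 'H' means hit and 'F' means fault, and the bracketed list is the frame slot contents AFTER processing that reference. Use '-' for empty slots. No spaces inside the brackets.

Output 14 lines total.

F [3,-,-,-]
H [3,-,-,-]
F [3,4,-,-]
F [3,4,5,-]
F [3,4,5,7]
H [3,4,5,7]
H [3,4,5,7]
H [3,4,5,7]
F [3,2,5,7]
H [3,2,5,7]
H [3,2,5,7]
H [3,2,5,7]
H [3,2,5,7]
F [3,1,5,7]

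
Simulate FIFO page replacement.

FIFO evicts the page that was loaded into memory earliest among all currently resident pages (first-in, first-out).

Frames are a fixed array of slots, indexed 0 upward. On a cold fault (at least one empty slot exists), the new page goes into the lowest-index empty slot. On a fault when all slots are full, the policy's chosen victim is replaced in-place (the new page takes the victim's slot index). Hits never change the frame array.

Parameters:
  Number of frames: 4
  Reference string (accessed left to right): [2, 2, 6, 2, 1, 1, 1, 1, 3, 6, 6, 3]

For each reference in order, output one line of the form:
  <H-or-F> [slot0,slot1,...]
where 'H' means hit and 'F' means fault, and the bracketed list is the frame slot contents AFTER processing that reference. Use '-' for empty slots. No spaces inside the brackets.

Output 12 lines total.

F [2,-,-,-]
H [2,-,-,-]
F [2,6,-,-]
H [2,6,-,-]
F [2,6,1,-]
H [2,6,1,-]
H [2,6,1,-]
H [2,6,1,-]
F [2,6,1,3]
H [2,6,1,3]
H [2,6,1,3]
H [2,6,1,3]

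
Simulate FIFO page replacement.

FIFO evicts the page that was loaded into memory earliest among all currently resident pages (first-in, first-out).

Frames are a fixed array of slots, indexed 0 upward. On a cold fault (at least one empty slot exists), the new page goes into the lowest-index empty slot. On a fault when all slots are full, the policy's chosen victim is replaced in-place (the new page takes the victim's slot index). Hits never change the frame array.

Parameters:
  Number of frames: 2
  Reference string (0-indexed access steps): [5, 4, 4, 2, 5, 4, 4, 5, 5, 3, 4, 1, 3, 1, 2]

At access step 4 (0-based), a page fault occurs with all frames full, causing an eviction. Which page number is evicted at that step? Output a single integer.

Answer: 4

Derivation:
Step 0: ref 5 -> FAULT, frames=[5,-]
Step 1: ref 4 -> FAULT, frames=[5,4]
Step 2: ref 4 -> HIT, frames=[5,4]
Step 3: ref 2 -> FAULT, evict 5, frames=[2,4]
Step 4: ref 5 -> FAULT, evict 4, frames=[2,5]
At step 4: evicted page 4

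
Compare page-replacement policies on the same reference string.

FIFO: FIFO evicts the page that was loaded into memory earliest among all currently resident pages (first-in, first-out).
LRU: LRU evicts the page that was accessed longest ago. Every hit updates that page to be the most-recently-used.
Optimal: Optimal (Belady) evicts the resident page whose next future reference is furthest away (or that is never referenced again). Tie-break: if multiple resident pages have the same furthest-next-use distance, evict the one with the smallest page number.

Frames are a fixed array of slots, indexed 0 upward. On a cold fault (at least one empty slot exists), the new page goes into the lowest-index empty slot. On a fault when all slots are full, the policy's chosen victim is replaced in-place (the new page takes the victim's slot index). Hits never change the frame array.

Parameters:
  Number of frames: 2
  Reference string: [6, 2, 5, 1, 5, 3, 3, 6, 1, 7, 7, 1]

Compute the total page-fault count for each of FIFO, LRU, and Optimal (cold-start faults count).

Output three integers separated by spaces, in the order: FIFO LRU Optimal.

Answer: 8 8 7

Derivation:
--- FIFO ---
  step 0: ref 6 -> FAULT, frames=[6,-] (faults so far: 1)
  step 1: ref 2 -> FAULT, frames=[6,2] (faults so far: 2)
  step 2: ref 5 -> FAULT, evict 6, frames=[5,2] (faults so far: 3)
  step 3: ref 1 -> FAULT, evict 2, frames=[5,1] (faults so far: 4)
  step 4: ref 5 -> HIT, frames=[5,1] (faults so far: 4)
  step 5: ref 3 -> FAULT, evict 5, frames=[3,1] (faults so far: 5)
  step 6: ref 3 -> HIT, frames=[3,1] (faults so far: 5)
  step 7: ref 6 -> FAULT, evict 1, frames=[3,6] (faults so far: 6)
  step 8: ref 1 -> FAULT, evict 3, frames=[1,6] (faults so far: 7)
  step 9: ref 7 -> FAULT, evict 6, frames=[1,7] (faults so far: 8)
  step 10: ref 7 -> HIT, frames=[1,7] (faults so far: 8)
  step 11: ref 1 -> HIT, frames=[1,7] (faults so far: 8)
  FIFO total faults: 8
--- LRU ---
  step 0: ref 6 -> FAULT, frames=[6,-] (faults so far: 1)
  step 1: ref 2 -> FAULT, frames=[6,2] (faults so far: 2)
  step 2: ref 5 -> FAULT, evict 6, frames=[5,2] (faults so far: 3)
  step 3: ref 1 -> FAULT, evict 2, frames=[5,1] (faults so far: 4)
  step 4: ref 5 -> HIT, frames=[5,1] (faults so far: 4)
  step 5: ref 3 -> FAULT, evict 1, frames=[5,3] (faults so far: 5)
  step 6: ref 3 -> HIT, frames=[5,3] (faults so far: 5)
  step 7: ref 6 -> FAULT, evict 5, frames=[6,3] (faults so far: 6)
  step 8: ref 1 -> FAULT, evict 3, frames=[6,1] (faults so far: 7)
  step 9: ref 7 -> FAULT, evict 6, frames=[7,1] (faults so far: 8)
  step 10: ref 7 -> HIT, frames=[7,1] (faults so far: 8)
  step 11: ref 1 -> HIT, frames=[7,1] (faults so far: 8)
  LRU total faults: 8
--- Optimal ---
  step 0: ref 6 -> FAULT, frames=[6,-] (faults so far: 1)
  step 1: ref 2 -> FAULT, frames=[6,2] (faults so far: 2)
  step 2: ref 5 -> FAULT, evict 2, frames=[6,5] (faults so far: 3)
  step 3: ref 1 -> FAULT, evict 6, frames=[1,5] (faults so far: 4)
  step 4: ref 5 -> HIT, frames=[1,5] (faults so far: 4)
  step 5: ref 3 -> FAULT, evict 5, frames=[1,3] (faults so far: 5)
  step 6: ref 3 -> HIT, frames=[1,3] (faults so far: 5)
  step 7: ref 6 -> FAULT, evict 3, frames=[1,6] (faults so far: 6)
  step 8: ref 1 -> HIT, frames=[1,6] (faults so far: 6)
  step 9: ref 7 -> FAULT, evict 6, frames=[1,7] (faults so far: 7)
  step 10: ref 7 -> HIT, frames=[1,7] (faults so far: 7)
  step 11: ref 1 -> HIT, frames=[1,7] (faults so far: 7)
  Optimal total faults: 7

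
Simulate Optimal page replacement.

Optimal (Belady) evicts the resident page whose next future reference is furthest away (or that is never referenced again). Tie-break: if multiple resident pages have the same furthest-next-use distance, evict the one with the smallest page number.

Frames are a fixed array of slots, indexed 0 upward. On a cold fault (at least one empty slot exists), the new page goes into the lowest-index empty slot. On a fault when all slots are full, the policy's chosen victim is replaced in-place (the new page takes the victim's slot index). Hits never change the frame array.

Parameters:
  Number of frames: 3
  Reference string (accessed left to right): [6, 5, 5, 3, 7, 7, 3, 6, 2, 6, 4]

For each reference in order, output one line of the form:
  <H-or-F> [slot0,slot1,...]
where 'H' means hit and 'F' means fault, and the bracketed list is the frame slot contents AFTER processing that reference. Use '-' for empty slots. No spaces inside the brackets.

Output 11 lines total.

F [6,-,-]
F [6,5,-]
H [6,5,-]
F [6,5,3]
F [6,7,3]
H [6,7,3]
H [6,7,3]
H [6,7,3]
F [6,7,2]
H [6,7,2]
F [6,7,4]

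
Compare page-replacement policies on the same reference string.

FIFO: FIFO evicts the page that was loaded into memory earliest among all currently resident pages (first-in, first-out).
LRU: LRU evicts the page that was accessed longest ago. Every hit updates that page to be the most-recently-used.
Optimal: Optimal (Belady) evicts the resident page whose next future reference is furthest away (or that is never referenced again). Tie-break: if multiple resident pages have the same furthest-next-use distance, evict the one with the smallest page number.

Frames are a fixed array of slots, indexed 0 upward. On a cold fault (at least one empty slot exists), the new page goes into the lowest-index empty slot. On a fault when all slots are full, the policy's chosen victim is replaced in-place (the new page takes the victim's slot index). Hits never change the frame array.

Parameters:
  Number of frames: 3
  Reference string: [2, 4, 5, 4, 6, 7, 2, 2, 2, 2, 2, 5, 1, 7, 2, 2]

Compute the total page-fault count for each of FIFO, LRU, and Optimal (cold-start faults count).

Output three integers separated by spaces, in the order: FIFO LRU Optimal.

Answer: 10 10 6

Derivation:
--- FIFO ---
  step 0: ref 2 -> FAULT, frames=[2,-,-] (faults so far: 1)
  step 1: ref 4 -> FAULT, frames=[2,4,-] (faults so far: 2)
  step 2: ref 5 -> FAULT, frames=[2,4,5] (faults so far: 3)
  step 3: ref 4 -> HIT, frames=[2,4,5] (faults so far: 3)
  step 4: ref 6 -> FAULT, evict 2, frames=[6,4,5] (faults so far: 4)
  step 5: ref 7 -> FAULT, evict 4, frames=[6,7,5] (faults so far: 5)
  step 6: ref 2 -> FAULT, evict 5, frames=[6,7,2] (faults so far: 6)
  step 7: ref 2 -> HIT, frames=[6,7,2] (faults so far: 6)
  step 8: ref 2 -> HIT, frames=[6,7,2] (faults so far: 6)
  step 9: ref 2 -> HIT, frames=[6,7,2] (faults so far: 6)
  step 10: ref 2 -> HIT, frames=[6,7,2] (faults so far: 6)
  step 11: ref 5 -> FAULT, evict 6, frames=[5,7,2] (faults so far: 7)
  step 12: ref 1 -> FAULT, evict 7, frames=[5,1,2] (faults so far: 8)
  step 13: ref 7 -> FAULT, evict 2, frames=[5,1,7] (faults so far: 9)
  step 14: ref 2 -> FAULT, evict 5, frames=[2,1,7] (faults so far: 10)
  step 15: ref 2 -> HIT, frames=[2,1,7] (faults so far: 10)
  FIFO total faults: 10
--- LRU ---
  step 0: ref 2 -> FAULT, frames=[2,-,-] (faults so far: 1)
  step 1: ref 4 -> FAULT, frames=[2,4,-] (faults so far: 2)
  step 2: ref 5 -> FAULT, frames=[2,4,5] (faults so far: 3)
  step 3: ref 4 -> HIT, frames=[2,4,5] (faults so far: 3)
  step 4: ref 6 -> FAULT, evict 2, frames=[6,4,5] (faults so far: 4)
  step 5: ref 7 -> FAULT, evict 5, frames=[6,4,7] (faults so far: 5)
  step 6: ref 2 -> FAULT, evict 4, frames=[6,2,7] (faults so far: 6)
  step 7: ref 2 -> HIT, frames=[6,2,7] (faults so far: 6)
  step 8: ref 2 -> HIT, frames=[6,2,7] (faults so far: 6)
  step 9: ref 2 -> HIT, frames=[6,2,7] (faults so far: 6)
  step 10: ref 2 -> HIT, frames=[6,2,7] (faults so far: 6)
  step 11: ref 5 -> FAULT, evict 6, frames=[5,2,7] (faults so far: 7)
  step 12: ref 1 -> FAULT, evict 7, frames=[5,2,1] (faults so far: 8)
  step 13: ref 7 -> FAULT, evict 2, frames=[5,7,1] (faults so far: 9)
  step 14: ref 2 -> FAULT, evict 5, frames=[2,7,1] (faults so far: 10)
  step 15: ref 2 -> HIT, frames=[2,7,1] (faults so far: 10)
  LRU total faults: 10
--- Optimal ---
  step 0: ref 2 -> FAULT, frames=[2,-,-] (faults so far: 1)
  step 1: ref 4 -> FAULT, frames=[2,4,-] (faults so far: 2)
  step 2: ref 5 -> FAULT, frames=[2,4,5] (faults so far: 3)
  step 3: ref 4 -> HIT, frames=[2,4,5] (faults so far: 3)
  step 4: ref 6 -> FAULT, evict 4, frames=[2,6,5] (faults so far: 4)
  step 5: ref 7 -> FAULT, evict 6, frames=[2,7,5] (faults so far: 5)
  step 6: ref 2 -> HIT, frames=[2,7,5] (faults so far: 5)
  step 7: ref 2 -> HIT, frames=[2,7,5] (faults so far: 5)
  step 8: ref 2 -> HIT, frames=[2,7,5] (faults so far: 5)
  step 9: ref 2 -> HIT, frames=[2,7,5] (faults so far: 5)
  step 10: ref 2 -> HIT, frames=[2,7,5] (faults so far: 5)
  step 11: ref 5 -> HIT, frames=[2,7,5] (faults so far: 5)
  step 12: ref 1 -> FAULT, evict 5, frames=[2,7,1] (faults so far: 6)
  step 13: ref 7 -> HIT, frames=[2,7,1] (faults so far: 6)
  step 14: ref 2 -> HIT, frames=[2,7,1] (faults so far: 6)
  step 15: ref 2 -> HIT, frames=[2,7,1] (faults so far: 6)
  Optimal total faults: 6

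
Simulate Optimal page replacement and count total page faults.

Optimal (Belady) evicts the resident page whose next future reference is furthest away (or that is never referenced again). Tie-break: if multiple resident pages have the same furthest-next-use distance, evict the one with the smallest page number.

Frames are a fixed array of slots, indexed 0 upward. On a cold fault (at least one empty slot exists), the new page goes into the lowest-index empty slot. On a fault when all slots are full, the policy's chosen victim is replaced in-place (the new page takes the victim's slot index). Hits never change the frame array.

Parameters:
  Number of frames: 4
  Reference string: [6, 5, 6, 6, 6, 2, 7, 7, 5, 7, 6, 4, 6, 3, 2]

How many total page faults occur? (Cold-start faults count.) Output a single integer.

Answer: 6

Derivation:
Step 0: ref 6 → FAULT, frames=[6,-,-,-]
Step 1: ref 5 → FAULT, frames=[6,5,-,-]
Step 2: ref 6 → HIT, frames=[6,5,-,-]
Step 3: ref 6 → HIT, frames=[6,5,-,-]
Step 4: ref 6 → HIT, frames=[6,5,-,-]
Step 5: ref 2 → FAULT, frames=[6,5,2,-]
Step 6: ref 7 → FAULT, frames=[6,5,2,7]
Step 7: ref 7 → HIT, frames=[6,5,2,7]
Step 8: ref 5 → HIT, frames=[6,5,2,7]
Step 9: ref 7 → HIT, frames=[6,5,2,7]
Step 10: ref 6 → HIT, frames=[6,5,2,7]
Step 11: ref 4 → FAULT (evict 5), frames=[6,4,2,7]
Step 12: ref 6 → HIT, frames=[6,4,2,7]
Step 13: ref 3 → FAULT (evict 4), frames=[6,3,2,7]
Step 14: ref 2 → HIT, frames=[6,3,2,7]
Total faults: 6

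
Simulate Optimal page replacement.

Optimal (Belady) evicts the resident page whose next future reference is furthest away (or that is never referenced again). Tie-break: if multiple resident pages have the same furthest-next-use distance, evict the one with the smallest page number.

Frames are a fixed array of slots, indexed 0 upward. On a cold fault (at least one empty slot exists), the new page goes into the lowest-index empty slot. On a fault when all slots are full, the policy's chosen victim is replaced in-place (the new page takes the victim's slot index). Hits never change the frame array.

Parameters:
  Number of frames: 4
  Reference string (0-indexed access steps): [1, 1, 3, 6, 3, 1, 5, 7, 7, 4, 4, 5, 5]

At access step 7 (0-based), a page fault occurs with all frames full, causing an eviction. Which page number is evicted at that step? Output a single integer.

Answer: 1

Derivation:
Step 0: ref 1 -> FAULT, frames=[1,-,-,-]
Step 1: ref 1 -> HIT, frames=[1,-,-,-]
Step 2: ref 3 -> FAULT, frames=[1,3,-,-]
Step 3: ref 6 -> FAULT, frames=[1,3,6,-]
Step 4: ref 3 -> HIT, frames=[1,3,6,-]
Step 5: ref 1 -> HIT, frames=[1,3,6,-]
Step 6: ref 5 -> FAULT, frames=[1,3,6,5]
Step 7: ref 7 -> FAULT, evict 1, frames=[7,3,6,5]
At step 7: evicted page 1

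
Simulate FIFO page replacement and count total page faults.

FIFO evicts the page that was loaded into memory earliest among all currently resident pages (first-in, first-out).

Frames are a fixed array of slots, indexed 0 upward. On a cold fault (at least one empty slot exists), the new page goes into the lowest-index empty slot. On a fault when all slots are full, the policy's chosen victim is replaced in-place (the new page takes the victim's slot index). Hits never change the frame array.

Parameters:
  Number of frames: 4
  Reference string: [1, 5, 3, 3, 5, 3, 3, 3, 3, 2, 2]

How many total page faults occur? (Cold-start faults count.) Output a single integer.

Answer: 4

Derivation:
Step 0: ref 1 → FAULT, frames=[1,-,-,-]
Step 1: ref 5 → FAULT, frames=[1,5,-,-]
Step 2: ref 3 → FAULT, frames=[1,5,3,-]
Step 3: ref 3 → HIT, frames=[1,5,3,-]
Step 4: ref 5 → HIT, frames=[1,5,3,-]
Step 5: ref 3 → HIT, frames=[1,5,3,-]
Step 6: ref 3 → HIT, frames=[1,5,3,-]
Step 7: ref 3 → HIT, frames=[1,5,3,-]
Step 8: ref 3 → HIT, frames=[1,5,3,-]
Step 9: ref 2 → FAULT, frames=[1,5,3,2]
Step 10: ref 2 → HIT, frames=[1,5,3,2]
Total faults: 4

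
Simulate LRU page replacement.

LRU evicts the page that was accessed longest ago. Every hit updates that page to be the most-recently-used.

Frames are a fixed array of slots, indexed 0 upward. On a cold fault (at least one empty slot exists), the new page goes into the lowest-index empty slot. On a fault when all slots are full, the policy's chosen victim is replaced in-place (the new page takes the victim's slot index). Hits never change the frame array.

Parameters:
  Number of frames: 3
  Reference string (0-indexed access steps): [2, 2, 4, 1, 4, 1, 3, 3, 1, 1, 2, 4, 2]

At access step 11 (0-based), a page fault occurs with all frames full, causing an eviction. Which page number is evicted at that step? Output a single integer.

Step 0: ref 2 -> FAULT, frames=[2,-,-]
Step 1: ref 2 -> HIT, frames=[2,-,-]
Step 2: ref 4 -> FAULT, frames=[2,4,-]
Step 3: ref 1 -> FAULT, frames=[2,4,1]
Step 4: ref 4 -> HIT, frames=[2,4,1]
Step 5: ref 1 -> HIT, frames=[2,4,1]
Step 6: ref 3 -> FAULT, evict 2, frames=[3,4,1]
Step 7: ref 3 -> HIT, frames=[3,4,1]
Step 8: ref 1 -> HIT, frames=[3,4,1]
Step 9: ref 1 -> HIT, frames=[3,4,1]
Step 10: ref 2 -> FAULT, evict 4, frames=[3,2,1]
Step 11: ref 4 -> FAULT, evict 3, frames=[4,2,1]
At step 11: evicted page 3

Answer: 3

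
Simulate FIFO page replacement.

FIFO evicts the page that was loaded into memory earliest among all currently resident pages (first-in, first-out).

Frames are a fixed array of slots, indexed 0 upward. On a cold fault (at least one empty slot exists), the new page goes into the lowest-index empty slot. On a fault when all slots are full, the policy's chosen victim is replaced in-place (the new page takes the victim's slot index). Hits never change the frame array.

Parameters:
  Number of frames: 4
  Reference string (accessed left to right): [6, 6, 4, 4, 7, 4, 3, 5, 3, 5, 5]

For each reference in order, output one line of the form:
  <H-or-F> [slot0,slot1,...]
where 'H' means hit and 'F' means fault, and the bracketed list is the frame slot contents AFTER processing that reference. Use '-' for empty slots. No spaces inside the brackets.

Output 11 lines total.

F [6,-,-,-]
H [6,-,-,-]
F [6,4,-,-]
H [6,4,-,-]
F [6,4,7,-]
H [6,4,7,-]
F [6,4,7,3]
F [5,4,7,3]
H [5,4,7,3]
H [5,4,7,3]
H [5,4,7,3]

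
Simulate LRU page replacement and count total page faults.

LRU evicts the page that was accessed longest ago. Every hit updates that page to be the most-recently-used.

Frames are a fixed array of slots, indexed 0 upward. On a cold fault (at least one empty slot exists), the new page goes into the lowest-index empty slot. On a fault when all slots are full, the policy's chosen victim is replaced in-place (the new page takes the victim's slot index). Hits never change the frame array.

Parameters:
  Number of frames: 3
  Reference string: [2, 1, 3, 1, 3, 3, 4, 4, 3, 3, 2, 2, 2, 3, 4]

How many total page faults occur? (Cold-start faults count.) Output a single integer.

Step 0: ref 2 → FAULT, frames=[2,-,-]
Step 1: ref 1 → FAULT, frames=[2,1,-]
Step 2: ref 3 → FAULT, frames=[2,1,3]
Step 3: ref 1 → HIT, frames=[2,1,3]
Step 4: ref 3 → HIT, frames=[2,1,3]
Step 5: ref 3 → HIT, frames=[2,1,3]
Step 6: ref 4 → FAULT (evict 2), frames=[4,1,3]
Step 7: ref 4 → HIT, frames=[4,1,3]
Step 8: ref 3 → HIT, frames=[4,1,3]
Step 9: ref 3 → HIT, frames=[4,1,3]
Step 10: ref 2 → FAULT (evict 1), frames=[4,2,3]
Step 11: ref 2 → HIT, frames=[4,2,3]
Step 12: ref 2 → HIT, frames=[4,2,3]
Step 13: ref 3 → HIT, frames=[4,2,3]
Step 14: ref 4 → HIT, frames=[4,2,3]
Total faults: 5

Answer: 5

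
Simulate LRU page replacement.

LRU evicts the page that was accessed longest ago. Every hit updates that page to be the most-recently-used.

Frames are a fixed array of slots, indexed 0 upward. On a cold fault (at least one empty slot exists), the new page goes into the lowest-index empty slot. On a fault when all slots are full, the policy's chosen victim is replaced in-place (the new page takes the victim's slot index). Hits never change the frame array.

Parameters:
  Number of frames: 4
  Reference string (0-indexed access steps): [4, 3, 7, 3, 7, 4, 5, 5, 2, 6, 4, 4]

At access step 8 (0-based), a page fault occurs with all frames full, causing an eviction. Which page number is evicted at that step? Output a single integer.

Answer: 3

Derivation:
Step 0: ref 4 -> FAULT, frames=[4,-,-,-]
Step 1: ref 3 -> FAULT, frames=[4,3,-,-]
Step 2: ref 7 -> FAULT, frames=[4,3,7,-]
Step 3: ref 3 -> HIT, frames=[4,3,7,-]
Step 4: ref 7 -> HIT, frames=[4,3,7,-]
Step 5: ref 4 -> HIT, frames=[4,3,7,-]
Step 6: ref 5 -> FAULT, frames=[4,3,7,5]
Step 7: ref 5 -> HIT, frames=[4,3,7,5]
Step 8: ref 2 -> FAULT, evict 3, frames=[4,2,7,5]
At step 8: evicted page 3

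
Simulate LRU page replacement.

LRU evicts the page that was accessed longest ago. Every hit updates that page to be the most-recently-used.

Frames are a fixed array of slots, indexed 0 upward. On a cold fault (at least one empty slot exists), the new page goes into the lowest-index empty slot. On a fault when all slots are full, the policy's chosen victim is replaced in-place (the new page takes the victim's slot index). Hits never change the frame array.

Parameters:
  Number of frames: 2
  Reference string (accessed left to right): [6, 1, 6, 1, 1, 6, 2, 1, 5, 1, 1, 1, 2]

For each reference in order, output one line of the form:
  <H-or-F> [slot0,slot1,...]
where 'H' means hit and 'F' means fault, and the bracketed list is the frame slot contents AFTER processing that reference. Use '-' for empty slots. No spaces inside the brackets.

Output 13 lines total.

F [6,-]
F [6,1]
H [6,1]
H [6,1]
H [6,1]
H [6,1]
F [6,2]
F [1,2]
F [1,5]
H [1,5]
H [1,5]
H [1,5]
F [1,2]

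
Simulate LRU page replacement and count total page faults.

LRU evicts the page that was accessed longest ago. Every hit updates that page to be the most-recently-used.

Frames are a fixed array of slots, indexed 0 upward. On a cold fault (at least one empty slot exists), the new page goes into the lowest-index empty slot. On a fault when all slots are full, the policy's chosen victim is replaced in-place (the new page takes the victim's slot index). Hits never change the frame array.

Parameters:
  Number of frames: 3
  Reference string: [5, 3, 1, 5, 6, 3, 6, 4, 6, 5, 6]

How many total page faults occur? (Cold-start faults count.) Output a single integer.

Answer: 7

Derivation:
Step 0: ref 5 → FAULT, frames=[5,-,-]
Step 1: ref 3 → FAULT, frames=[5,3,-]
Step 2: ref 1 → FAULT, frames=[5,3,1]
Step 3: ref 5 → HIT, frames=[5,3,1]
Step 4: ref 6 → FAULT (evict 3), frames=[5,6,1]
Step 5: ref 3 → FAULT (evict 1), frames=[5,6,3]
Step 6: ref 6 → HIT, frames=[5,6,3]
Step 7: ref 4 → FAULT (evict 5), frames=[4,6,3]
Step 8: ref 6 → HIT, frames=[4,6,3]
Step 9: ref 5 → FAULT (evict 3), frames=[4,6,5]
Step 10: ref 6 → HIT, frames=[4,6,5]
Total faults: 7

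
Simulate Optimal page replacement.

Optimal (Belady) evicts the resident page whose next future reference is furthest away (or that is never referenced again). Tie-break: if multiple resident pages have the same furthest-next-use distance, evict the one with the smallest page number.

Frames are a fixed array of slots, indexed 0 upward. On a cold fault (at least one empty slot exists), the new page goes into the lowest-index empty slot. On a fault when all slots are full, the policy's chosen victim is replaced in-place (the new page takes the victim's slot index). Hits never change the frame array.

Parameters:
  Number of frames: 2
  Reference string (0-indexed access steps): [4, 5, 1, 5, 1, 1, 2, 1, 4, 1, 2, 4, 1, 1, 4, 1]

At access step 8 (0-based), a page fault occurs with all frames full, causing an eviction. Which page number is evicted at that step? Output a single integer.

Answer: 2

Derivation:
Step 0: ref 4 -> FAULT, frames=[4,-]
Step 1: ref 5 -> FAULT, frames=[4,5]
Step 2: ref 1 -> FAULT, evict 4, frames=[1,5]
Step 3: ref 5 -> HIT, frames=[1,5]
Step 4: ref 1 -> HIT, frames=[1,5]
Step 5: ref 1 -> HIT, frames=[1,5]
Step 6: ref 2 -> FAULT, evict 5, frames=[1,2]
Step 7: ref 1 -> HIT, frames=[1,2]
Step 8: ref 4 -> FAULT, evict 2, frames=[1,4]
At step 8: evicted page 2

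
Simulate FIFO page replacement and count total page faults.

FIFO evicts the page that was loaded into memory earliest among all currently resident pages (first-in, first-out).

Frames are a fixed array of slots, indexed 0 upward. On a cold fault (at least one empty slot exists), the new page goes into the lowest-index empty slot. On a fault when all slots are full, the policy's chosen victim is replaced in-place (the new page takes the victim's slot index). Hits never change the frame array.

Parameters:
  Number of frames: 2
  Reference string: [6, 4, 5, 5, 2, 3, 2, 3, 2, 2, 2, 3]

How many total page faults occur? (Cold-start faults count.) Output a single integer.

Answer: 5

Derivation:
Step 0: ref 6 → FAULT, frames=[6,-]
Step 1: ref 4 → FAULT, frames=[6,4]
Step 2: ref 5 → FAULT (evict 6), frames=[5,4]
Step 3: ref 5 → HIT, frames=[5,4]
Step 4: ref 2 → FAULT (evict 4), frames=[5,2]
Step 5: ref 3 → FAULT (evict 5), frames=[3,2]
Step 6: ref 2 → HIT, frames=[3,2]
Step 7: ref 3 → HIT, frames=[3,2]
Step 8: ref 2 → HIT, frames=[3,2]
Step 9: ref 2 → HIT, frames=[3,2]
Step 10: ref 2 → HIT, frames=[3,2]
Step 11: ref 3 → HIT, frames=[3,2]
Total faults: 5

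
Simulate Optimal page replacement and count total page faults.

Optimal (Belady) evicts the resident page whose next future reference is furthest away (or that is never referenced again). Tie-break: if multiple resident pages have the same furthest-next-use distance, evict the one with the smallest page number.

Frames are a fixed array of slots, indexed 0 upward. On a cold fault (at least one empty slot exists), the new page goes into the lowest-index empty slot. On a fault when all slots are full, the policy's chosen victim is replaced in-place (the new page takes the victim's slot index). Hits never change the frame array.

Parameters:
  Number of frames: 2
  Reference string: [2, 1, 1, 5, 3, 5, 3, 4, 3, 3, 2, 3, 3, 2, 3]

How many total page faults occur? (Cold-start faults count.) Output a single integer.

Step 0: ref 2 → FAULT, frames=[2,-]
Step 1: ref 1 → FAULT, frames=[2,1]
Step 2: ref 1 → HIT, frames=[2,1]
Step 3: ref 5 → FAULT (evict 1), frames=[2,5]
Step 4: ref 3 → FAULT (evict 2), frames=[3,5]
Step 5: ref 5 → HIT, frames=[3,5]
Step 6: ref 3 → HIT, frames=[3,5]
Step 7: ref 4 → FAULT (evict 5), frames=[3,4]
Step 8: ref 3 → HIT, frames=[3,4]
Step 9: ref 3 → HIT, frames=[3,4]
Step 10: ref 2 → FAULT (evict 4), frames=[3,2]
Step 11: ref 3 → HIT, frames=[3,2]
Step 12: ref 3 → HIT, frames=[3,2]
Step 13: ref 2 → HIT, frames=[3,2]
Step 14: ref 3 → HIT, frames=[3,2]
Total faults: 6

Answer: 6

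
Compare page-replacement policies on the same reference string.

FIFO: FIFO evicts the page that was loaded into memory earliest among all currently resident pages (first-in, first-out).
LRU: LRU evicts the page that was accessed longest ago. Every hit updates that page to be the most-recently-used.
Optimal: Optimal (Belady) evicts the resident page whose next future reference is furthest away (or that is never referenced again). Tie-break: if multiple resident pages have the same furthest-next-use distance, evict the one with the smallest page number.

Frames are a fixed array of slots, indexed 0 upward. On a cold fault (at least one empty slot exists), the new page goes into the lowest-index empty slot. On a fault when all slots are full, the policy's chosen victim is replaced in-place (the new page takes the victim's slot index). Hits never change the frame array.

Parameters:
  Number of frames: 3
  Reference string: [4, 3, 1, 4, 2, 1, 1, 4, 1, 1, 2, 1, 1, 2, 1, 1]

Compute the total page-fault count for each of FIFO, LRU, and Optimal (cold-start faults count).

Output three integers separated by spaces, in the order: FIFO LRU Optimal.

Answer: 5 4 4

Derivation:
--- FIFO ---
  step 0: ref 4 -> FAULT, frames=[4,-,-] (faults so far: 1)
  step 1: ref 3 -> FAULT, frames=[4,3,-] (faults so far: 2)
  step 2: ref 1 -> FAULT, frames=[4,3,1] (faults so far: 3)
  step 3: ref 4 -> HIT, frames=[4,3,1] (faults so far: 3)
  step 4: ref 2 -> FAULT, evict 4, frames=[2,3,1] (faults so far: 4)
  step 5: ref 1 -> HIT, frames=[2,3,1] (faults so far: 4)
  step 6: ref 1 -> HIT, frames=[2,3,1] (faults so far: 4)
  step 7: ref 4 -> FAULT, evict 3, frames=[2,4,1] (faults so far: 5)
  step 8: ref 1 -> HIT, frames=[2,4,1] (faults so far: 5)
  step 9: ref 1 -> HIT, frames=[2,4,1] (faults so far: 5)
  step 10: ref 2 -> HIT, frames=[2,4,1] (faults so far: 5)
  step 11: ref 1 -> HIT, frames=[2,4,1] (faults so far: 5)
  step 12: ref 1 -> HIT, frames=[2,4,1] (faults so far: 5)
  step 13: ref 2 -> HIT, frames=[2,4,1] (faults so far: 5)
  step 14: ref 1 -> HIT, frames=[2,4,1] (faults so far: 5)
  step 15: ref 1 -> HIT, frames=[2,4,1] (faults so far: 5)
  FIFO total faults: 5
--- LRU ---
  step 0: ref 4 -> FAULT, frames=[4,-,-] (faults so far: 1)
  step 1: ref 3 -> FAULT, frames=[4,3,-] (faults so far: 2)
  step 2: ref 1 -> FAULT, frames=[4,3,1] (faults so far: 3)
  step 3: ref 4 -> HIT, frames=[4,3,1] (faults so far: 3)
  step 4: ref 2 -> FAULT, evict 3, frames=[4,2,1] (faults so far: 4)
  step 5: ref 1 -> HIT, frames=[4,2,1] (faults so far: 4)
  step 6: ref 1 -> HIT, frames=[4,2,1] (faults so far: 4)
  step 7: ref 4 -> HIT, frames=[4,2,1] (faults so far: 4)
  step 8: ref 1 -> HIT, frames=[4,2,1] (faults so far: 4)
  step 9: ref 1 -> HIT, frames=[4,2,1] (faults so far: 4)
  step 10: ref 2 -> HIT, frames=[4,2,1] (faults so far: 4)
  step 11: ref 1 -> HIT, frames=[4,2,1] (faults so far: 4)
  step 12: ref 1 -> HIT, frames=[4,2,1] (faults so far: 4)
  step 13: ref 2 -> HIT, frames=[4,2,1] (faults so far: 4)
  step 14: ref 1 -> HIT, frames=[4,2,1] (faults so far: 4)
  step 15: ref 1 -> HIT, frames=[4,2,1] (faults so far: 4)
  LRU total faults: 4
--- Optimal ---
  step 0: ref 4 -> FAULT, frames=[4,-,-] (faults so far: 1)
  step 1: ref 3 -> FAULT, frames=[4,3,-] (faults so far: 2)
  step 2: ref 1 -> FAULT, frames=[4,3,1] (faults so far: 3)
  step 3: ref 4 -> HIT, frames=[4,3,1] (faults so far: 3)
  step 4: ref 2 -> FAULT, evict 3, frames=[4,2,1] (faults so far: 4)
  step 5: ref 1 -> HIT, frames=[4,2,1] (faults so far: 4)
  step 6: ref 1 -> HIT, frames=[4,2,1] (faults so far: 4)
  step 7: ref 4 -> HIT, frames=[4,2,1] (faults so far: 4)
  step 8: ref 1 -> HIT, frames=[4,2,1] (faults so far: 4)
  step 9: ref 1 -> HIT, frames=[4,2,1] (faults so far: 4)
  step 10: ref 2 -> HIT, frames=[4,2,1] (faults so far: 4)
  step 11: ref 1 -> HIT, frames=[4,2,1] (faults so far: 4)
  step 12: ref 1 -> HIT, frames=[4,2,1] (faults so far: 4)
  step 13: ref 2 -> HIT, frames=[4,2,1] (faults so far: 4)
  step 14: ref 1 -> HIT, frames=[4,2,1] (faults so far: 4)
  step 15: ref 1 -> HIT, frames=[4,2,1] (faults so far: 4)
  Optimal total faults: 4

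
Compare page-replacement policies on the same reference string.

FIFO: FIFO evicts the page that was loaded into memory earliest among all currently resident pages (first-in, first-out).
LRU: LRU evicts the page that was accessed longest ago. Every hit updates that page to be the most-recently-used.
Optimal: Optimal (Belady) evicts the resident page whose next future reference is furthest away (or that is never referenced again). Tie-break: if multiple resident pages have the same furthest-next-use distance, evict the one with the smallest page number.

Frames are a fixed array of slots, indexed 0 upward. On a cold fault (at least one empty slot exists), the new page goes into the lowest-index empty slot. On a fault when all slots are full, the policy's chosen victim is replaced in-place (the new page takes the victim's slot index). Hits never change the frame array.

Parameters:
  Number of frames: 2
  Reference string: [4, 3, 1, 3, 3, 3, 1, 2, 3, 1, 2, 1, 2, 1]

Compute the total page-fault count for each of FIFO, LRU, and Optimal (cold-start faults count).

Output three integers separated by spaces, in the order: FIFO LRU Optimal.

Answer: 7 7 5

Derivation:
--- FIFO ---
  step 0: ref 4 -> FAULT, frames=[4,-] (faults so far: 1)
  step 1: ref 3 -> FAULT, frames=[4,3] (faults so far: 2)
  step 2: ref 1 -> FAULT, evict 4, frames=[1,3] (faults so far: 3)
  step 3: ref 3 -> HIT, frames=[1,3] (faults so far: 3)
  step 4: ref 3 -> HIT, frames=[1,3] (faults so far: 3)
  step 5: ref 3 -> HIT, frames=[1,3] (faults so far: 3)
  step 6: ref 1 -> HIT, frames=[1,3] (faults so far: 3)
  step 7: ref 2 -> FAULT, evict 3, frames=[1,2] (faults so far: 4)
  step 8: ref 3 -> FAULT, evict 1, frames=[3,2] (faults so far: 5)
  step 9: ref 1 -> FAULT, evict 2, frames=[3,1] (faults so far: 6)
  step 10: ref 2 -> FAULT, evict 3, frames=[2,1] (faults so far: 7)
  step 11: ref 1 -> HIT, frames=[2,1] (faults so far: 7)
  step 12: ref 2 -> HIT, frames=[2,1] (faults so far: 7)
  step 13: ref 1 -> HIT, frames=[2,1] (faults so far: 7)
  FIFO total faults: 7
--- LRU ---
  step 0: ref 4 -> FAULT, frames=[4,-] (faults so far: 1)
  step 1: ref 3 -> FAULT, frames=[4,3] (faults so far: 2)
  step 2: ref 1 -> FAULT, evict 4, frames=[1,3] (faults so far: 3)
  step 3: ref 3 -> HIT, frames=[1,3] (faults so far: 3)
  step 4: ref 3 -> HIT, frames=[1,3] (faults so far: 3)
  step 5: ref 3 -> HIT, frames=[1,3] (faults so far: 3)
  step 6: ref 1 -> HIT, frames=[1,3] (faults so far: 3)
  step 7: ref 2 -> FAULT, evict 3, frames=[1,2] (faults so far: 4)
  step 8: ref 3 -> FAULT, evict 1, frames=[3,2] (faults so far: 5)
  step 9: ref 1 -> FAULT, evict 2, frames=[3,1] (faults so far: 6)
  step 10: ref 2 -> FAULT, evict 3, frames=[2,1] (faults so far: 7)
  step 11: ref 1 -> HIT, frames=[2,1] (faults so far: 7)
  step 12: ref 2 -> HIT, frames=[2,1] (faults so far: 7)
  step 13: ref 1 -> HIT, frames=[2,1] (faults so far: 7)
  LRU total faults: 7
--- Optimal ---
  step 0: ref 4 -> FAULT, frames=[4,-] (faults so far: 1)
  step 1: ref 3 -> FAULT, frames=[4,3] (faults so far: 2)
  step 2: ref 1 -> FAULT, evict 4, frames=[1,3] (faults so far: 3)
  step 3: ref 3 -> HIT, frames=[1,3] (faults so far: 3)
  step 4: ref 3 -> HIT, frames=[1,3] (faults so far: 3)
  step 5: ref 3 -> HIT, frames=[1,3] (faults so far: 3)
  step 6: ref 1 -> HIT, frames=[1,3] (faults so far: 3)
  step 7: ref 2 -> FAULT, evict 1, frames=[2,3] (faults so far: 4)
  step 8: ref 3 -> HIT, frames=[2,3] (faults so far: 4)
  step 9: ref 1 -> FAULT, evict 3, frames=[2,1] (faults so far: 5)
  step 10: ref 2 -> HIT, frames=[2,1] (faults so far: 5)
  step 11: ref 1 -> HIT, frames=[2,1] (faults so far: 5)
  step 12: ref 2 -> HIT, frames=[2,1] (faults so far: 5)
  step 13: ref 1 -> HIT, frames=[2,1] (faults so far: 5)
  Optimal total faults: 5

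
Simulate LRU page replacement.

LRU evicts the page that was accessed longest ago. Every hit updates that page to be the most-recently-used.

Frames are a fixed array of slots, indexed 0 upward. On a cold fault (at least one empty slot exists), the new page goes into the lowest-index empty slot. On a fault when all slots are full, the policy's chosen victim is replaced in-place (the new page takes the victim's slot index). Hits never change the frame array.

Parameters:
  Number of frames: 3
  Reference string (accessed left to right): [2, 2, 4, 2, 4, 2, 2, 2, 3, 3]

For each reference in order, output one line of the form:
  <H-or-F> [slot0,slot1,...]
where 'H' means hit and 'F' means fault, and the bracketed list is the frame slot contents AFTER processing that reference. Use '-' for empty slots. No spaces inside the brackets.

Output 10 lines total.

F [2,-,-]
H [2,-,-]
F [2,4,-]
H [2,4,-]
H [2,4,-]
H [2,4,-]
H [2,4,-]
H [2,4,-]
F [2,4,3]
H [2,4,3]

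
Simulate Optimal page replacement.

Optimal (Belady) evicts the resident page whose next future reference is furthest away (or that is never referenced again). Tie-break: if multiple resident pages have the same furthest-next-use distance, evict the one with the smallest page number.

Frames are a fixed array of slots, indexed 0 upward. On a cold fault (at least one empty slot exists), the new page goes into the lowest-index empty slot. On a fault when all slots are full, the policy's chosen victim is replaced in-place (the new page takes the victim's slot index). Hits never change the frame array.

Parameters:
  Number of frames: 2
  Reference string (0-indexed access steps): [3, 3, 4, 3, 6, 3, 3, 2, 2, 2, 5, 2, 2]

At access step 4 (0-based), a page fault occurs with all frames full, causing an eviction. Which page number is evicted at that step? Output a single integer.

Answer: 4

Derivation:
Step 0: ref 3 -> FAULT, frames=[3,-]
Step 1: ref 3 -> HIT, frames=[3,-]
Step 2: ref 4 -> FAULT, frames=[3,4]
Step 3: ref 3 -> HIT, frames=[3,4]
Step 4: ref 6 -> FAULT, evict 4, frames=[3,6]
At step 4: evicted page 4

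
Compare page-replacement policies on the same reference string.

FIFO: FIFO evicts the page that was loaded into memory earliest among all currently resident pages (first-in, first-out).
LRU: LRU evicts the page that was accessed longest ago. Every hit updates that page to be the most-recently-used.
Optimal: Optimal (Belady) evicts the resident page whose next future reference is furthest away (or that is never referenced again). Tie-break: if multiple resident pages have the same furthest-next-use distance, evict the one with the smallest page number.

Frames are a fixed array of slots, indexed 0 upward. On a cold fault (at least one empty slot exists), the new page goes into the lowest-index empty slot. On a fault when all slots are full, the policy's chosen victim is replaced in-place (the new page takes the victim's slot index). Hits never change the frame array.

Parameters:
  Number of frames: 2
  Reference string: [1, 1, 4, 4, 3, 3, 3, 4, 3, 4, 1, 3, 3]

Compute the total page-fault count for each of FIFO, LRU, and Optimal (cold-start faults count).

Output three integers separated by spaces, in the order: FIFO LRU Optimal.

--- FIFO ---
  step 0: ref 1 -> FAULT, frames=[1,-] (faults so far: 1)
  step 1: ref 1 -> HIT, frames=[1,-] (faults so far: 1)
  step 2: ref 4 -> FAULT, frames=[1,4] (faults so far: 2)
  step 3: ref 4 -> HIT, frames=[1,4] (faults so far: 2)
  step 4: ref 3 -> FAULT, evict 1, frames=[3,4] (faults so far: 3)
  step 5: ref 3 -> HIT, frames=[3,4] (faults so far: 3)
  step 6: ref 3 -> HIT, frames=[3,4] (faults so far: 3)
  step 7: ref 4 -> HIT, frames=[3,4] (faults so far: 3)
  step 8: ref 3 -> HIT, frames=[3,4] (faults so far: 3)
  step 9: ref 4 -> HIT, frames=[3,4] (faults so far: 3)
  step 10: ref 1 -> FAULT, evict 4, frames=[3,1] (faults so far: 4)
  step 11: ref 3 -> HIT, frames=[3,1] (faults so far: 4)
  step 12: ref 3 -> HIT, frames=[3,1] (faults so far: 4)
  FIFO total faults: 4
--- LRU ---
  step 0: ref 1 -> FAULT, frames=[1,-] (faults so far: 1)
  step 1: ref 1 -> HIT, frames=[1,-] (faults so far: 1)
  step 2: ref 4 -> FAULT, frames=[1,4] (faults so far: 2)
  step 3: ref 4 -> HIT, frames=[1,4] (faults so far: 2)
  step 4: ref 3 -> FAULT, evict 1, frames=[3,4] (faults so far: 3)
  step 5: ref 3 -> HIT, frames=[3,4] (faults so far: 3)
  step 6: ref 3 -> HIT, frames=[3,4] (faults so far: 3)
  step 7: ref 4 -> HIT, frames=[3,4] (faults so far: 3)
  step 8: ref 3 -> HIT, frames=[3,4] (faults so far: 3)
  step 9: ref 4 -> HIT, frames=[3,4] (faults so far: 3)
  step 10: ref 1 -> FAULT, evict 3, frames=[1,4] (faults so far: 4)
  step 11: ref 3 -> FAULT, evict 4, frames=[1,3] (faults so far: 5)
  step 12: ref 3 -> HIT, frames=[1,3] (faults so far: 5)
  LRU total faults: 5
--- Optimal ---
  step 0: ref 1 -> FAULT, frames=[1,-] (faults so far: 1)
  step 1: ref 1 -> HIT, frames=[1,-] (faults so far: 1)
  step 2: ref 4 -> FAULT, frames=[1,4] (faults so far: 2)
  step 3: ref 4 -> HIT, frames=[1,4] (faults so far: 2)
  step 4: ref 3 -> FAULT, evict 1, frames=[3,4] (faults so far: 3)
  step 5: ref 3 -> HIT, frames=[3,4] (faults so far: 3)
  step 6: ref 3 -> HIT, frames=[3,4] (faults so far: 3)
  step 7: ref 4 -> HIT, frames=[3,4] (faults so far: 3)
  step 8: ref 3 -> HIT, frames=[3,4] (faults so far: 3)
  step 9: ref 4 -> HIT, frames=[3,4] (faults so far: 3)
  step 10: ref 1 -> FAULT, evict 4, frames=[3,1] (faults so far: 4)
  step 11: ref 3 -> HIT, frames=[3,1] (faults so far: 4)
  step 12: ref 3 -> HIT, frames=[3,1] (faults so far: 4)
  Optimal total faults: 4

Answer: 4 5 4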